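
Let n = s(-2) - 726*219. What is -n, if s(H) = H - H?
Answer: 158994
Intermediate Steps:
s(H) = 0
n = -158994 (n = 0 - 726*219 = 0 - 158994 = -158994)
-n = -1*(-158994) = 158994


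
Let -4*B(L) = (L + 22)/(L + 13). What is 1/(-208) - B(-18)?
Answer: -213/1040 ≈ -0.20481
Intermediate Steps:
B(L) = -(22 + L)/(4*(13 + L)) (B(L) = -(L + 22)/(4*(L + 13)) = -(22 + L)/(4*(13 + L)))
1/(-208) - B(-18) = 1/(-208) - (-22 - 1*(-18))/(4*(13 - 18)) = -1/208 - (-22 + 18)/(4*(-5)) = -1/208 - (-1)*(-4)/(4*5) = -1/208 - 1*1/5 = -1/208 - 1/5 = -213/1040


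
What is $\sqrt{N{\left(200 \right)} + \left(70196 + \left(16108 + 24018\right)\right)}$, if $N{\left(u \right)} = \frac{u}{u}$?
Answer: $\sqrt{110323} \approx 332.15$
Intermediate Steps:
$N{\left(u \right)} = 1$
$\sqrt{N{\left(200 \right)} + \left(70196 + \left(16108 + 24018\right)\right)} = \sqrt{1 + \left(70196 + \left(16108 + 24018\right)\right)} = \sqrt{1 + \left(70196 + 40126\right)} = \sqrt{1 + 110322} = \sqrt{110323}$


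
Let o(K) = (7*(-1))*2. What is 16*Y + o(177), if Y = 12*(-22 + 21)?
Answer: -206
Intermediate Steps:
Y = -12 (Y = 12*(-1) = -12)
o(K) = -14 (o(K) = -7*2 = -14)
16*Y + o(177) = 16*(-12) - 14 = -192 - 14 = -206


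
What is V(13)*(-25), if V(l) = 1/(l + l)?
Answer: -25/26 ≈ -0.96154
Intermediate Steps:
V(l) = 1/(2*l)
V(13)*(-25) = ((½)/13)*(-25) = ((½)*(1/13))*(-25) = (1/26)*(-25) = -25/26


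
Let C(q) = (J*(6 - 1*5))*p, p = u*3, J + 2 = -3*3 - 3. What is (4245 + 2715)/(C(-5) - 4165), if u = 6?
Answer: -6960/4417 ≈ -1.5757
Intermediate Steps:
J = -14 (J = -2 + (-3*3 - 3) = -2 + (-9 - 3) = -2 - 12 = -14)
p = 18 (p = 6*3 = 18)
C(q) = -252 (C(q) = -14*(6 - 1*5)*18 = -14*(6 - 5)*18 = -14*1*18 = -14*18 = -252)
(4245 + 2715)/(C(-5) - 4165) = (4245 + 2715)/(-252 - 4165) = 6960/(-4417) = 6960*(-1/4417) = -6960/4417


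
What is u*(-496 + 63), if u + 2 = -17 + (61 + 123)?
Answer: -71445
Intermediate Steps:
u = 165 (u = -2 + (-17 + (61 + 123)) = -2 + (-17 + 184) = -2 + 167 = 165)
u*(-496 + 63) = 165*(-496 + 63) = 165*(-433) = -71445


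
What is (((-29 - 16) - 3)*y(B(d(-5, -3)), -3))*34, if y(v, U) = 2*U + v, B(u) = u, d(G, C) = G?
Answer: 17952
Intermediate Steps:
y(v, U) = v + 2*U
(((-29 - 16) - 3)*y(B(d(-5, -3)), -3))*34 = (((-29 - 16) - 3)*(-5 + 2*(-3)))*34 = ((-45 - 3)*(-5 - 6))*34 = -48*(-11)*34 = 528*34 = 17952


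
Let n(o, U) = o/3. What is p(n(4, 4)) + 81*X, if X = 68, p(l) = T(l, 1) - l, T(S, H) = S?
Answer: 5508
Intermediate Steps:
n(o, U) = o/3 (n(o, U) = o*(⅓) = o/3)
p(l) = 0 (p(l) = l - l = 0)
p(n(4, 4)) + 81*X = 0 + 81*68 = 0 + 5508 = 5508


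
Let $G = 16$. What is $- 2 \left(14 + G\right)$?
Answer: $-60$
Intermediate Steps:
$- 2 \left(14 + G\right) = - 2 \left(14 + 16\right) = \left(-2\right) 30 = -60$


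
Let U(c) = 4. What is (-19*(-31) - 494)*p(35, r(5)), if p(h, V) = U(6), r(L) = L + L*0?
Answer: 380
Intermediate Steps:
r(L) = L (r(L) = L + 0 = L)
p(h, V) = 4
(-19*(-31) - 494)*p(35, r(5)) = (-19*(-31) - 494)*4 = (589 - 494)*4 = 95*4 = 380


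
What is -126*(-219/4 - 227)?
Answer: 71001/2 ≈ 35501.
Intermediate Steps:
-126*(-219/4 - 227) = -126*(-1127/4) = 71001/2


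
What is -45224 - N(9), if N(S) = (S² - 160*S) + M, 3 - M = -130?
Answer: -43998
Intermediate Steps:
M = 133 (M = 3 - 1*(-130) = 3 + 130 = 133)
N(S) = 133 + S² - 160*S (N(S) = (S² - 160*S) + 133 = 133 + S² - 160*S)
-45224 - N(9) = -45224 - (133 + 9² - 160*9) = -45224 - (133 + 81 - 1440) = -45224 - 1*(-1226) = -45224 + 1226 = -43998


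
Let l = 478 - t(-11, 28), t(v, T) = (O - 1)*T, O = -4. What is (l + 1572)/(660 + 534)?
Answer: 365/199 ≈ 1.8342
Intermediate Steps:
t(v, T) = -5*T (t(v, T) = (-4 - 1)*T = -5*T)
l = 618 (l = 478 - (-5)*28 = 478 - 1*(-140) = 478 + 140 = 618)
(l + 1572)/(660 + 534) = (618 + 1572)/(660 + 534) = 2190/1194 = (1/1194)*2190 = 365/199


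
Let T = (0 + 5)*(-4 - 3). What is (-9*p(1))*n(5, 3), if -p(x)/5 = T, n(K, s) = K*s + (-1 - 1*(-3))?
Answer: -26775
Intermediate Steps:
n(K, s) = 2 + K*s (n(K, s) = K*s + (-1 + 3) = K*s + 2 = 2 + K*s)
T = -35 (T = 5*(-7) = -35)
p(x) = 175 (p(x) = -5*(-35) = 175)
(-9*p(1))*n(5, 3) = (-9*175)*(2 + 5*3) = -1575*(2 + 15) = -1575*17 = -26775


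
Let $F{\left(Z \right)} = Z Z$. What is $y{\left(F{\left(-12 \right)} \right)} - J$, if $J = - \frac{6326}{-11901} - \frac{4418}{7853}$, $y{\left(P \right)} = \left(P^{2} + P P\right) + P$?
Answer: $\frac{3889374042188}{93458553} \approx 41616.0$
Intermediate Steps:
$F{\left(Z \right)} = Z^{2}$
$y{\left(P \right)} = P + 2 P^{2}$ ($y{\left(P \right)} = \left(P^{2} + P^{2}\right) + P = 2 P^{2} + P = P + 2 P^{2}$)
$J = - \frac{2900540}{93458553}$ ($J = \left(-6326\right) \left(- \frac{1}{11901}\right) - \frac{4418}{7853} = \frac{6326}{11901} - \frac{4418}{7853} = - \frac{2900540}{93458553} \approx -0.031036$)
$y{\left(F{\left(-12 \right)} \right)} - J = \left(-12\right)^{2} \left(1 + 2 \left(-12\right)^{2}\right) - - \frac{2900540}{93458553} = 144 \left(1 + 2 \cdot 144\right) + \frac{2900540}{93458553} = 144 \left(1 + 288\right) + \frac{2900540}{93458553} = 144 \cdot 289 + \frac{2900540}{93458553} = 41616 + \frac{2900540}{93458553} = \frac{3889374042188}{93458553}$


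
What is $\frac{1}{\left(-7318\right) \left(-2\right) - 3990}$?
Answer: $\frac{1}{10646} \approx 9.3932 \cdot 10^{-5}$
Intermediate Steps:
$\frac{1}{\left(-7318\right) \left(-2\right) - 3990} = \frac{1}{14636 - 3990} = \frac{1}{10646}$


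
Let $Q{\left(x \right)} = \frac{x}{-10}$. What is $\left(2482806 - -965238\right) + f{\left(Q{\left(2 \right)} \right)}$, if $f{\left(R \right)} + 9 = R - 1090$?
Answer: $\frac{17234724}{5} \approx 3.4469 \cdot 10^{6}$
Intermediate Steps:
$Q{\left(x \right)} = - \frac{x}{10}$ ($Q{\left(x \right)} = x \left(- \frac{1}{10}\right) = - \frac{x}{10}$)
$f{\left(R \right)} = -1099 + R$ ($f{\left(R \right)} = -9 + \left(R - 1090\right) = -9 + \left(-1090 + R\right) = -1099 + R$)
$\left(2482806 - -965238\right) + f{\left(Q{\left(2 \right)} \right)} = \left(2482806 - -965238\right) - \frac{5496}{5} = \left(2482806 + 965238\right) - \frac{5496}{5} = 3448044 - \frac{5496}{5} = \frac{17234724}{5}$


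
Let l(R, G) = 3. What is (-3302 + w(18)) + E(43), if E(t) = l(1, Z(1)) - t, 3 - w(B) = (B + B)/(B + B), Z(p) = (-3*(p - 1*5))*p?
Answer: -3340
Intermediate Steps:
Z(p) = p*(15 - 3*p) (Z(p) = (-3*(p - 5))*p = (-3*(-5 + p))*p = (15 - 3*p)*p = p*(15 - 3*p))
w(B) = 2 (w(B) = 3 - (B + B)/(B + B) = 3 - 2*B/(2*B) = 3 - 2*B*1/(2*B) = 3 - 1*1 = 3 - 1 = 2)
E(t) = 3 - t
(-3302 + w(18)) + E(43) = (-3302 + 2) + (3 - 1*43) = -3300 + (3 - 43) = -3300 - 40 = -3340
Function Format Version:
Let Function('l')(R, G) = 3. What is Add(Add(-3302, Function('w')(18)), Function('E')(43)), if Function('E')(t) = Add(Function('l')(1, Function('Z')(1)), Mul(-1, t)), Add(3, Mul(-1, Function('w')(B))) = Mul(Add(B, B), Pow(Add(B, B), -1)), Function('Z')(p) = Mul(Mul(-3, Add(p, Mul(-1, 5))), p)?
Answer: -3340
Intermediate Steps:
Function('Z')(p) = Mul(p, Add(15, Mul(-3, p))) (Function('Z')(p) = Mul(Mul(-3, Add(p, -5)), p) = Mul(Mul(-3, Add(-5, p)), p) = Mul(Add(15, Mul(-3, p)), p) = Mul(p, Add(15, Mul(-3, p))))
Function('w')(B) = 2 (Function('w')(B) = Add(3, Mul(-1, Mul(Add(B, B), Pow(Add(B, B), -1)))) = Add(3, Mul(-1, Mul(Mul(2, B), Pow(Mul(2, B), -1)))) = Add(3, Mul(-1, Mul(Mul(2, B), Mul(Rational(1, 2), Pow(B, -1))))) = Add(3, Mul(-1, 1)) = Add(3, -1) = 2)
Function('E')(t) = Add(3, Mul(-1, t))
Add(Add(-3302, Function('w')(18)), Function('E')(43)) = Add(Add(-3302, 2), Add(3, Mul(-1, 43))) = Add(-3300, Add(3, -43)) = Add(-3300, -40) = -3340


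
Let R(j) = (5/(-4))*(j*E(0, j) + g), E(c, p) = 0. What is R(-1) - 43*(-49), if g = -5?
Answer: 8453/4 ≈ 2113.3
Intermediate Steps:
R(j) = 25/4 (R(j) = (5/(-4))*(j*0 - 5) = (5*(-¼))*(0 - 5) = -5/4*(-5) = 25/4)
R(-1) - 43*(-49) = 25/4 - 43*(-49) = 25/4 + 2107 = 8453/4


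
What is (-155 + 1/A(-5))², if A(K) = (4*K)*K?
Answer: 240219001/10000 ≈ 24022.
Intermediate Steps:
A(K) = 4*K²
(-155 + 1/A(-5))² = (-155 + 1/(4*(-5)²))² = (-155 + 1/(4*25))² = (-155 + 1/100)² = (-15499/100)² = 240219001/10000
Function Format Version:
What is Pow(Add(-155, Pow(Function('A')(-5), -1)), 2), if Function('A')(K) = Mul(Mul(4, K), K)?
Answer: Rational(240219001, 10000) ≈ 24022.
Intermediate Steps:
Function('A')(K) = Mul(4, Pow(K, 2))
Pow(Add(-155, Pow(Function('A')(-5), -1)), 2) = Pow(Add(-155, Pow(Mul(4, Pow(-5, 2)), -1)), 2) = Pow(Add(-155, Pow(Mul(4, 25), -1)), 2) = Pow(Add(-155, Pow(100, -1)), 2) = Pow(Add(-155, Rational(1, 100)), 2) = Pow(Rational(-15499, 100), 2) = Rational(240219001, 10000)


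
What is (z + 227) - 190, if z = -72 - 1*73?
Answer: -108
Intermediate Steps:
z = -145 (z = -72 - 73 = -145)
(z + 227) - 190 = (-145 + 227) - 190 = 82 - 190 = -108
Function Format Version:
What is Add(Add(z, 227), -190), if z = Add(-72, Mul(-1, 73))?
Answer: -108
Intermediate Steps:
z = -145 (z = Add(-72, -73) = -145)
Add(Add(z, 227), -190) = Add(Add(-145, 227), -190) = Add(82, -190) = -108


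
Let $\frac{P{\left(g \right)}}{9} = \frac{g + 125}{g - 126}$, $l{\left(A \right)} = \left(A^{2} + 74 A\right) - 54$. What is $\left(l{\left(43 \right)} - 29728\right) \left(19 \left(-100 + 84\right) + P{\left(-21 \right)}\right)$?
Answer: $\frac{376413208}{49} \approx 7.6819 \cdot 10^{6}$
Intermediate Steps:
$l{\left(A \right)} = -54 + A^{2} + 74 A$
$P{\left(g \right)} = \frac{9 \left(125 + g\right)}{-126 + g}$ ($P{\left(g \right)} = 9 \frac{g + 125}{g - 126} = 9 \frac{125 + g}{-126 + g} = \frac{9 \left(125 + g\right)}{-126 + g}$)
$\left(l{\left(43 \right)} - 29728\right) \left(19 \left(-100 + 84\right) + P{\left(-21 \right)}\right) = \left(\left(-54 + 43^{2} + 74 \cdot 43\right) - 29728\right) \left(19 \left(-100 + 84\right) + \frac{9 \left(125 - 21\right)}{-126 - 21}\right) = \left(\left(-54 + 1849 + 3182\right) - 29728\right) \left(19 \left(-16\right) + 9 \frac{1}{-147} \cdot 104\right) = \left(4977 - 29728\right) \left(-304 + 9 \left(- \frac{1}{147}\right) 104\right) = - 24751 \left(-304 - \frac{312}{49}\right) = \left(-24751\right) \left(- \frac{15208}{49}\right) = \frac{376413208}{49}$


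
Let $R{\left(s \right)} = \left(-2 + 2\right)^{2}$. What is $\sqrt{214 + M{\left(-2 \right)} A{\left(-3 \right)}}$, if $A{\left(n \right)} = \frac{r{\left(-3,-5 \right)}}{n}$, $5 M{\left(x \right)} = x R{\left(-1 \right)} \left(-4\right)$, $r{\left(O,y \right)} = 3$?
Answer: $\sqrt{214} \approx 14.629$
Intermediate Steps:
$R{\left(s \right)} = 0$ ($R{\left(s \right)} = 0^{2} = 0$)
$M{\left(x \right)} = 0$ ($M{\left(x \right)} = \frac{x 0 \left(-4\right)}{5} = \frac{0 \left(-4\right)}{5} = \frac{1}{5} \cdot 0 = 0$)
$A{\left(n \right)} = \frac{3}{n}$
$\sqrt{214 + M{\left(-2 \right)} A{\left(-3 \right)}} = \sqrt{214 + 0 \frac{3}{-3}} = \sqrt{214 + 0 \cdot 3 \left(- \frac{1}{3}\right)} = \sqrt{214 + 0 \left(-1\right)} = \sqrt{214 + 0} = \sqrt{214}$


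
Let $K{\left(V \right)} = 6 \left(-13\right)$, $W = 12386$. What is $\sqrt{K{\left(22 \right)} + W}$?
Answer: $2 \sqrt{3077} \approx 110.94$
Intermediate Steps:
$K{\left(V \right)} = -78$
$\sqrt{K{\left(22 \right)} + W} = \sqrt{-78 + 12386} = \sqrt{12308} = 2 \sqrt{3077}$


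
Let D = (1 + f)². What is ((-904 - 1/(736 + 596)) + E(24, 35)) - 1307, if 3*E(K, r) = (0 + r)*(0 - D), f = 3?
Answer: -3193693/1332 ≈ -2397.7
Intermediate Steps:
D = 16 (D = (1 + 3)² = 4² = 16)
E(K, r) = -16*r/3 (E(K, r) = ((0 + r)*(0 - 1*16))/3 = (r*(0 - 16))/3 = (r*(-16))/3 = (-16*r)/3 = -16*r/3)
((-904 - 1/(736 + 596)) + E(24, 35)) - 1307 = ((-904 - 1/(736 + 596)) - 16/3*35) - 1307 = ((-904 - 1/1332) - 560/3) - 1307 = (-1204129/1332 - 560/3) - 1307 = -1452769/1332 - 1307 = -3193693/1332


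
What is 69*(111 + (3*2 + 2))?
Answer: 8211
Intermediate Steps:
69*(111 + (3*2 + 2)) = 69*(111 + (6 + 2)) = 69*(111 + 8) = 69*119 = 8211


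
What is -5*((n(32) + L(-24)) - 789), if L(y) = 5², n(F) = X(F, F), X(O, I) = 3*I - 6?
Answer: 3370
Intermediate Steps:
X(O, I) = -6 + 3*I
n(F) = -6 + 3*F
L(y) = 25
-5*((n(32) + L(-24)) - 789) = -5*(((-6 + 3*32) + 25) - 789) = -5*(((-6 + 96) + 25) - 789) = -5*((90 + 25) - 789) = -5*(115 - 789) = -5*(-674) = 3370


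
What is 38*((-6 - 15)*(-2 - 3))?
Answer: 3990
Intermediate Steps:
38*((-6 - 15)*(-2 - 3)) = 38*(-21*(-5)) = 38*105 = 3990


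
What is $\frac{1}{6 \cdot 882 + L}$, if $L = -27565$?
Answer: $- \frac{1}{22273} \approx -4.4897 \cdot 10^{-5}$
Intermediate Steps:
$\frac{1}{6 \cdot 882 + L} = \frac{1}{6 \cdot 882 - 27565} = \frac{1}{5292 - 27565} = \frac{1}{-22273} = - \frac{1}{22273}$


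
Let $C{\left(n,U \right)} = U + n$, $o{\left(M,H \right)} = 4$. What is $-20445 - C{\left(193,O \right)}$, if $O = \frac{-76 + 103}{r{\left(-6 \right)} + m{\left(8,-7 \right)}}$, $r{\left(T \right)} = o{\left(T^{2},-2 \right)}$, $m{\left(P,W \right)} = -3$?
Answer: $-20665$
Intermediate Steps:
$r{\left(T \right)} = 4$
$O = 27$ ($O = \frac{-76 + 103}{4 - 3} = \frac{27}{1} = 27 \cdot 1 = 27$)
$-20445 - C{\left(193,O \right)} = -20445 - \left(27 + 193\right) = -20445 - 220 = -20665$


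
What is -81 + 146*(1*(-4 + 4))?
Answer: -81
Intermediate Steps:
-81 + 146*(1*(-4 + 4)) = -81 + 146*(1*0) = -81 + 146*0 = -81 + 0 = -81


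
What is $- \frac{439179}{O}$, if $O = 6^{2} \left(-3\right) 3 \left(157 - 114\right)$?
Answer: $\frac{146393}{4644} \approx 31.523$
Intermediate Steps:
$O = -13932$ ($O = 36 \left(-3\right) 3 \cdot 43 = \left(-108\right) 3 \cdot 43 = \left(-324\right) 43 = -13932$)
$- \frac{439179}{O} = - \frac{439179}{-13932} = \left(-439179\right) \left(- \frac{1}{13932}\right) = \frac{146393}{4644}$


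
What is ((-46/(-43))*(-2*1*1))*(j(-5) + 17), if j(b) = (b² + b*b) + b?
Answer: -5704/43 ≈ -132.65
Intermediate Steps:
j(b) = b + 2*b² (j(b) = (b² + b²) + b = 2*b² + b = b + 2*b²)
((-46/(-43))*(-2*1*1))*(j(-5) + 17) = ((-46/(-43))*(-2*1*1))*(-5*(1 + 2*(-5)) + 17) = ((-46*(-1/43))*(-2*1))*(-5*(1 - 10) + 17) = ((46/43)*(-2))*(-5*(-9) + 17) = -92*(45 + 17)/43 = -92/43*62 = -5704/43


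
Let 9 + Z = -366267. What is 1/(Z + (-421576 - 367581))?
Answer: -1/1155433 ≈ -8.6548e-7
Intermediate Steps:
Z = -366276 (Z = -9 - 366267 = -366276)
1/(Z + (-421576 - 367581)) = 1/(-366276 + (-421576 - 367581)) = 1/(-366276 - 789157) = 1/(-1155433) = -1/1155433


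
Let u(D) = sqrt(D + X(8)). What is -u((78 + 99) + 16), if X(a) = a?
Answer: -sqrt(201) ≈ -14.177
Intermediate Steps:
u(D) = sqrt(8 + D) (u(D) = sqrt(D + 8) = sqrt(8 + D))
-u((78 + 99) + 16) = -sqrt(8 + ((78 + 99) + 16)) = -sqrt(8 + (177 + 16)) = -sqrt(8 + 193) = -sqrt(201)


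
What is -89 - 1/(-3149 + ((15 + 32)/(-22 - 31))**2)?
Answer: -787053739/8843332 ≈ -89.000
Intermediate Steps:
-89 - 1/(-3149 + ((15 + 32)/(-22 - 31))**2) = -89 - 1/(-3149 + (47/(-53))**2) = -89 - 1/(-3149 + (47*(-1/53))**2) = -89 - 1/(-3149 + (-47/53)**2) = -89 - 1/(-3149 + 2209/2809) = -89 - 1/(-8843332/2809) = -89 - 1*(-2809/8843332) = -89 + 2809/8843332 = -787053739/8843332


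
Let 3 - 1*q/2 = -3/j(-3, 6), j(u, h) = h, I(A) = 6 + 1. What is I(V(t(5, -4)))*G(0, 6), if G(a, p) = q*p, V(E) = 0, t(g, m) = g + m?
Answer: 294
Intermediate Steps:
I(A) = 7
q = 7 (q = 6 - (-6)/6 = 6 - 2*(-1/2) = 6 + 1 = 7)
G(a, p) = 7*p
I(V(t(5, -4)))*G(0, 6) = 7*(7*6) = 7*42 = 294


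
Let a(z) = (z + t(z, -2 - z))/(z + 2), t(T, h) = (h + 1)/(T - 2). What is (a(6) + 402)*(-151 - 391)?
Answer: -3490751/16 ≈ -2.1817e+5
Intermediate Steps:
t(T, h) = (1 + h)/(-2 + T)
a(z) = (z + (-1 - z)/(-2 + z))/(2 + z) (a(z) = (z + (1 + (-2 - z))/(-2 + z))/(z + 2) = (z + (-1 - z)/(-2 + z))/(2 + z))
(a(6) + 402)*(-151 - 391) = ((-1 + 6² - 3*6)/(-4 + 6²) + 402)*(-151 - 391) = ((-1 + 36 - 18)/(-4 + 36) + 402)*(-542) = (17/32 + 402)*(-542) = (12881/32)*(-542) = -3490751/16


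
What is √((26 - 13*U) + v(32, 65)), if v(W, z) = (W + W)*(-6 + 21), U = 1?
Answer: √973 ≈ 31.193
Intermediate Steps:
v(W, z) = 30*W (v(W, z) = (2*W)*15 = 30*W)
√((26 - 13*U) + v(32, 65)) = √((26 - 13*1) + 30*32) = √((26 - 13) + 960) = √(13 + 960) = √973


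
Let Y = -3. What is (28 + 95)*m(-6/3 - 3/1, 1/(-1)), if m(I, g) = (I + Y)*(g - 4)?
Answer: 4920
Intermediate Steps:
m(I, g) = (-4 + g)*(-3 + I) (m(I, g) = (I - 3)*(g - 4) = (-3 + I)*(-4 + g) = (-4 + g)*(-3 + I))
(28 + 95)*m(-6/3 - 3/1, 1/(-1)) = (28 + 95)*(12 - 4*(-6/3 - 3/1) - 3/(-1) + (-6/3 - 3/1)/(-1)) = 123*(12 - 4*(-6*⅓ - 3*1) - 3*(-1) + (-6*⅓ - 3*1)*(-1)) = 123*(12 - 4*(-2 - 3) + 3 + (-2 - 3)*(-1)) = 123*(12 - 4*(-5) + 3 - 5*(-1)) = 123*(12 + 20 + 3 + 5) = 123*40 = 4920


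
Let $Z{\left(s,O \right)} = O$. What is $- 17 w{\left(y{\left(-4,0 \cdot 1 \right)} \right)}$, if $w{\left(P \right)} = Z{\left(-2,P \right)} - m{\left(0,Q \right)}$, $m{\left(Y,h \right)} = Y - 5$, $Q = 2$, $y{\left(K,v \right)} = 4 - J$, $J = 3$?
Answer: $-102$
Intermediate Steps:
$y{\left(K,v \right)} = 1$ ($y{\left(K,v \right)} = 4 - 3 = 1$)
$m{\left(Y,h \right)} = -5 + Y$ ($m{\left(Y,h \right)} = Y - 5 = -5 + Y$)
$w{\left(P \right)} = 5 + P$ ($w{\left(P \right)} = P - \left(-5 + 0\right) = P - -5 = P + 5 = 5 + P$)
$- 17 w{\left(y{\left(-4,0 \cdot 1 \right)} \right)} = - 17 \left(5 + 1\right) = \left(-17\right) 6 = -102$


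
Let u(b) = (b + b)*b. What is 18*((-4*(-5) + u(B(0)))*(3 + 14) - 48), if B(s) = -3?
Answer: 10764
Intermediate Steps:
u(b) = 2*b**2 (u(b) = (2*b)*b = 2*b**2)
18*((-4*(-5) + u(B(0)))*(3 + 14) - 48) = 18*((-4*(-5) + 2*(-3)**2)*(3 + 14) - 48) = 18*((20 + 2*9)*17 - 48) = 18*((20 + 18)*17 - 48) = 18*(38*17 - 48) = 18*(646 - 48) = 18*598 = 10764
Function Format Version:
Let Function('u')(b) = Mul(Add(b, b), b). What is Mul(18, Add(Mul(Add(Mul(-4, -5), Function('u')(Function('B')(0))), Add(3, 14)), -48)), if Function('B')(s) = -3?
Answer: 10764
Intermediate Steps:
Function('u')(b) = Mul(2, Pow(b, 2)) (Function('u')(b) = Mul(Mul(2, b), b) = Mul(2, Pow(b, 2)))
Mul(18, Add(Mul(Add(Mul(-4, -5), Function('u')(Function('B')(0))), Add(3, 14)), -48)) = Mul(18, Add(Mul(Add(Mul(-4, -5), Mul(2, Pow(-3, 2))), Add(3, 14)), -48)) = Mul(18, Add(Mul(Add(20, Mul(2, 9)), 17), -48)) = Mul(18, Add(Mul(Add(20, 18), 17), -48)) = Mul(18, Add(Mul(38, 17), -48)) = Mul(18, Add(646, -48)) = Mul(18, 598) = 10764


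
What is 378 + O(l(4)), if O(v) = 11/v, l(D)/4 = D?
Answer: 6059/16 ≈ 378.69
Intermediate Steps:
l(D) = 4*D
378 + O(l(4)) = 378 + 11/((4*4)) = 378 + 11/16 = 6059/16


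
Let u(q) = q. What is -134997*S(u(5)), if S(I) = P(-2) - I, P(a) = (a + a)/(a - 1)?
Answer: 494989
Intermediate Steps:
P(a) = 2*a/(-1 + a) (P(a) = (2*a)/(-1 + a) = 2*a/(-1 + a))
S(I) = 4/3 - I (S(I) = 2*(-2)/(-1 - 2) - I = 2*(-2)/(-3) - I = 2*(-2)*(-⅓) - I = 4/3 - I)
-134997*S(u(5)) = -134997*(4/3 - 1*5) = -134997*(4/3 - 5) = -134997*(-11/3) = 494989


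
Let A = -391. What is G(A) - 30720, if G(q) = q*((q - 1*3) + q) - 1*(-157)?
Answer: 276372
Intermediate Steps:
G(q) = 157 + q*(-3 + 2*q) (G(q) = q*((q - 3) + q) + 157 = q*((-3 + q) + q) + 157 = q*(-3 + 2*q) + 157 = 157 + q*(-3 + 2*q))
G(A) - 30720 = (157 - 3*(-391) + 2*(-391)²) - 30720 = (157 + 1173 + 2*152881) - 30720 = (157 + 1173 + 305762) - 30720 = 307092 - 30720 = 276372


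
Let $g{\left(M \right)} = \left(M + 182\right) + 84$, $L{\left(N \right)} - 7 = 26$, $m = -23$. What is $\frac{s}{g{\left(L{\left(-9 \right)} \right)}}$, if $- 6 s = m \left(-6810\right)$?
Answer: $- \frac{1135}{13} \approx -87.308$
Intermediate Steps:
$L{\left(N \right)} = 33$ ($L{\left(N \right)} = 7 + 26 = 33$)
$g{\left(M \right)} = 266 + M$ ($g{\left(M \right)} = \left(182 + M\right) + 84 = 266 + M$)
$s = -26105$ ($s = - \frac{\left(-23\right) \left(-6810\right)}{6} = \left(- \frac{1}{6}\right) 156630 = -26105$)
$\frac{s}{g{\left(L{\left(-9 \right)} \right)}} = - \frac{26105}{266 + 33} = - \frac{26105}{299} = \left(-26105\right) \frac{1}{299} = - \frac{1135}{13}$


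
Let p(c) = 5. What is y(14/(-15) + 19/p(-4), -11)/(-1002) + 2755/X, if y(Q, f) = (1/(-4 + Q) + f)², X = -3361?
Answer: -467464817/486635829 ≈ -0.96060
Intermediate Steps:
y(Q, f) = (f + 1/(-4 + Q))²
y(14/(-15) + 19/p(-4), -11)/(-1002) + 2755/X = ((1 - 4*(-11) + (14/(-15) + 19/5)*(-11))²/(-4 + (14/(-15) + 19/5))²)/(-1002) + 2755/(-3361) = ((1 + 44 + (14*(-1/15) + 19*(⅕))*(-11))²/(-4 + (14*(-1/15) + 19*(⅕)))²)*(-1/1002) + 2755*(-1/3361) = ((1 + 44 + (-14/15 + 19/5)*(-11))²/(-4 + (-14/15 + 19/5))²)*(-1/1002) - 2755/3361 = ((1 + 44 + (43/15)*(-11))²/(-4 + 43/15)²)*(-1/1002) - 2755/3361 = ((1 + 44 - 473/15)²/(-17/15)²)*(-1/1002) - 2755/3361 = (225*(202/15)²/289)*(-1/1002) - 2755/3361 = ((225/289)*(40804/225))*(-1/1002) - 2755/3361 = (40804/289)*(-1/1002) - 2755/3361 = -20402/144789 - 2755/3361 = -467464817/486635829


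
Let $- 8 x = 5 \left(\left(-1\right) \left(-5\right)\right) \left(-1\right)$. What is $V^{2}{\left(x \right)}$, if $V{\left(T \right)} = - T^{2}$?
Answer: $\frac{390625}{4096} \approx 95.367$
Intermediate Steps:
$x = \frac{25}{8}$ ($x = - \frac{5 \left(\left(-1\right) \left(-5\right)\right) \left(-1\right)}{8} = - \frac{5 \cdot 5 \left(-1\right)}{8} = - \frac{25 \left(-1\right)}{8} = \left(- \frac{1}{8}\right) \left(-25\right) = \frac{25}{8} \approx 3.125$)
$V^{2}{\left(x \right)} = \left(- \left(\frac{25}{8}\right)^{2}\right)^{2} = \left(\left(-1\right) \frac{625}{64}\right)^{2} = \left(- \frac{625}{64}\right)^{2} = \frac{390625}{4096}$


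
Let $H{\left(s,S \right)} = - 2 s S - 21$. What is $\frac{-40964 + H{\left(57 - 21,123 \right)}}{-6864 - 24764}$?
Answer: $\frac{49841}{31628} \approx 1.5759$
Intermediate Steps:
$H{\left(s,S \right)} = -21 - 2 S s$ ($H{\left(s,S \right)} = - 2 S s - 21 = -21 - 2 S s$)
$\frac{-40964 + H{\left(57 - 21,123 \right)}}{-6864 - 24764} = \frac{-40964 - \left(21 + 246 \left(57 - 21\right)\right)}{-6864 - 24764} = \frac{-40964 - \left(21 + 246 \cdot 36\right)}{-31628} = \left(-40964 - 8877\right) \left(- \frac{1}{31628}\right) = \left(-49841\right) \left(- \frac{1}{31628}\right) = \frac{49841}{31628}$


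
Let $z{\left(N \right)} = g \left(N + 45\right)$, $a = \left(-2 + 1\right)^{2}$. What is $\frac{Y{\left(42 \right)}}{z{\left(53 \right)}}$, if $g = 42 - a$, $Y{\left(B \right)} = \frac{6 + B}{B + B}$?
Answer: $\frac{2}{14063} \approx 0.00014222$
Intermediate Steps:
$a = 1$ ($a = \left(-1\right)^{2} = 1$)
$Y{\left(B \right)} = \frac{6 + B}{2 B}$
$g = 41$ ($g = 42 - 1 = 41$)
$z{\left(N \right)} = 1845 + 41 N$ ($z{\left(N \right)} = 41 \left(N + 45\right) = 41 \left(45 + N\right) = 1845 + 41 N$)
$\frac{Y{\left(42 \right)}}{z{\left(53 \right)}} = \frac{\frac{1}{2} \cdot \frac{1}{42} \left(6 + 42\right)}{1845 + 41 \cdot 53} = \frac{\frac{1}{2} \cdot \frac{1}{42} \cdot 48}{1845 + 2173} = \frac{4}{7 \cdot 4018} = \frac{4}{7} \cdot \frac{1}{4018} = \frac{2}{14063}$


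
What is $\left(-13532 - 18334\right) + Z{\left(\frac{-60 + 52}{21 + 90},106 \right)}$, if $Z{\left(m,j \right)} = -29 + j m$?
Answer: $- \frac{3541193}{111} \approx -31903.0$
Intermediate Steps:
$\left(-13532 - 18334\right) + Z{\left(\frac{-60 + 52}{21 + 90},106 \right)} = \left(-13532 - 18334\right) - \left(29 - 106 \frac{-60 + 52}{21 + 90}\right) = -31866 - \left(29 - 106 \left(- \frac{8}{111}\right)\right) = -31866 - \left(29 - 106 \left(\left(-8\right) \frac{1}{111}\right)\right) = -31866 + \left(-29 + 106 \left(- \frac{8}{111}\right)\right) = -31866 - \frac{4067}{111} = - \frac{3541193}{111}$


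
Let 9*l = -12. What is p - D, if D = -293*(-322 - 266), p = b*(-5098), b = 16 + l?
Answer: -741164/3 ≈ -2.4705e+5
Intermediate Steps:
l = -4/3 (l = (⅑)*(-12) = -4/3 ≈ -1.3333)
b = 44/3 (b = 16 - 4/3 = 44/3 ≈ 14.667)
p = -224312/3 (p = (44/3)*(-5098) = -224312/3 ≈ -74771.)
D = 172284 (D = -293*(-588) = 172284)
p - D = -224312/3 - 1*172284 = -224312/3 - 172284 = -741164/3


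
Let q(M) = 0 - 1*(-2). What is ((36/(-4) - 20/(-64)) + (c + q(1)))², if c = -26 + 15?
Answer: 80089/256 ≈ 312.85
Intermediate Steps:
c = -11
q(M) = 2 (q(M) = 0 + 2 = 2)
((36/(-4) - 20/(-64)) + (c + q(1)))² = ((36/(-4) - 20/(-64)) + (-11 + 2))² = ((36*(-¼) - 20*(-1/64)) - 9)² = ((-9 + 5/16) - 9)² = (-139/16 - 9)² = (-283/16)² = 80089/256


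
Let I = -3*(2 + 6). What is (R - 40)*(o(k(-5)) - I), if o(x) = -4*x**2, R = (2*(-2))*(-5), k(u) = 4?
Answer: 800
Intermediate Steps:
R = 20 (R = -4*(-5) = 20)
I = -24 (I = -3*8 = -24)
(R - 40)*(o(k(-5)) - I) = (20 - 40)*(-4*4**2 - 1*(-24)) = -20*(-4*16 + 24) = -20*(-64 + 24) = -20*(-40) = 800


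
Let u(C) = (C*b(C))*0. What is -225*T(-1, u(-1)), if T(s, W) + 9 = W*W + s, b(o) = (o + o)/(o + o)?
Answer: 2250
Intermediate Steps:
b(o) = 1 (b(o) = (2*o)/((2*o)) = (2*o)*(1/(2*o)) = 1)
u(C) = 0 (u(C) = (C*1)*0 = C*0 = 0)
T(s, W) = -9 + s + W**2 (T(s, W) = -9 + (W*W + s) = -9 + (W**2 + s) = -9 + (s + W**2) = -9 + s + W**2)
-225*T(-1, u(-1)) = -225*(-9 - 1 + 0**2) = -225*(-9 - 1 + 0) = -225*(-10) = 2250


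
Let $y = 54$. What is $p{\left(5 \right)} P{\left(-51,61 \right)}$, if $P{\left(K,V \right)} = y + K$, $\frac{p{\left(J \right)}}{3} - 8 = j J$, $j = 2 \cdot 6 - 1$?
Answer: $567$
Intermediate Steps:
$j = 11$ ($j = 12 - 1 = 11$)
$p{\left(J \right)} = 24 + 33 J$ ($p{\left(J \right)} = 24 + 3 \cdot 11 J = 24 + 33 J$)
$P{\left(K,V \right)} = 54 + K$
$p{\left(5 \right)} P{\left(-51,61 \right)} = \left(24 + 33 \cdot 5\right) \left(54 - 51\right) = \left(24 + 165\right) 3 = 189 \cdot 3 = 567$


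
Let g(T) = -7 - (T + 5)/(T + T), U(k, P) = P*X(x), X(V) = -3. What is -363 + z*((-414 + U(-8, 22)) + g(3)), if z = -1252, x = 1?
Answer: 1833091/3 ≈ 6.1103e+5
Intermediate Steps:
U(k, P) = -3*P (U(k, P) = P*(-3) = -3*P)
g(T) = -7 - (5 + T)/(2*T)
-363 + z*((-414 + U(-8, 22)) + g(3)) = -363 - 1252*((-414 - 3*22) + (5/2)*(-1 - 3*3)/3) = -363 - 1252*((-414 - 66) + (5/2)*(⅓)*(-1 - 9)) = -363 - 1252*(-480 + (5/2)*(⅓)*(-10)) = -363 - 1252*(-480 - 25/3) = -363 - 1252*(-1465/3) = -363 + 1834180/3 = 1833091/3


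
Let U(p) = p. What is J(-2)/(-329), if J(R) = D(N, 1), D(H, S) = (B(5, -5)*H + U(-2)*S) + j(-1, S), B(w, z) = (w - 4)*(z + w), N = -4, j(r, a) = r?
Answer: 3/329 ≈ 0.0091185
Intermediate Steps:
B(w, z) = (-4 + w)*(w + z)
D(H, S) = -1 - 2*S (D(H, S) = ((5**2 - 4*5 - 4*(-5) + 5*(-5))*H - 2*S) - 1 = ((25 - 20 + 20 - 25)*H - 2*S) - 1 = (0*H - 2*S) - 1 = (0 - 2*S) - 1 = -2*S - 1 = -1 - 2*S)
J(R) = -3 (J(R) = -1 - 2*1 = -1 - 2 = -3)
J(-2)/(-329) = -3/(-329) = -3*(-1/329) = 3/329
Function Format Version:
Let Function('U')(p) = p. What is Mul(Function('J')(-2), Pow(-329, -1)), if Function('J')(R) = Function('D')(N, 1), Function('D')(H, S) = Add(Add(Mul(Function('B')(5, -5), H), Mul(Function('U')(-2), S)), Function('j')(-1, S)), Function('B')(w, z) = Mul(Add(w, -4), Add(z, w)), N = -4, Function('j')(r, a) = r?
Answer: Rational(3, 329) ≈ 0.0091185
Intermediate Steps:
Function('B')(w, z) = Mul(Add(-4, w), Add(w, z))
Function('D')(H, S) = Add(-1, Mul(-2, S)) (Function('D')(H, S) = Add(Add(Mul(Add(Pow(5, 2), Mul(-4, 5), Mul(-4, -5), Mul(5, -5)), H), Mul(-2, S)), -1) = Add(Add(Mul(Add(25, -20, 20, -25), H), Mul(-2, S)), -1) = Add(Add(Mul(0, H), Mul(-2, S)), -1) = Add(Add(0, Mul(-2, S)), -1) = Add(Mul(-2, S), -1) = Add(-1, Mul(-2, S)))
Function('J')(R) = -3 (Function('J')(R) = Add(-1, Mul(-2, 1)) = Add(-1, -2) = -3)
Mul(Function('J')(-2), Pow(-329, -1)) = Mul(-3, Pow(-329, -1)) = Mul(-3, Rational(-1, 329)) = Rational(3, 329)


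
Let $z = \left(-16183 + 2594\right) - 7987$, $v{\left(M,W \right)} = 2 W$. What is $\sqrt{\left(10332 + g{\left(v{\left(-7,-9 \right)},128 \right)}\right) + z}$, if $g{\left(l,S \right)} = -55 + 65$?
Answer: $i \sqrt{11234} \approx 105.99 i$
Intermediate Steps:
$g{\left(l,S \right)} = 10$
$z = -21576$ ($z = -13589 - 7987 = -21576$)
$\sqrt{\left(10332 + g{\left(v{\left(-7,-9 \right)},128 \right)}\right) + z} = \sqrt{\left(10332 + 10\right) - 21576} = \sqrt{10342 - 21576} = \sqrt{-11234} = i \sqrt{11234}$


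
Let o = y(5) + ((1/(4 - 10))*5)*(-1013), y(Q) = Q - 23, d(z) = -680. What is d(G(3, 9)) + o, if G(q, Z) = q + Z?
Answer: 877/6 ≈ 146.17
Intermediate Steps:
G(q, Z) = Z + q
y(Q) = -23 + Q
o = 4957/6 (o = (-23 + 5) + ((1/(4 - 10))*5)*(-1013) = -18 + ((1/(-6))*5)*(-1013) = -18 + (-1/6*1*5)*(-1013) = -18 - 1/6*5*(-1013) = -18 - 5/6*(-1013) = -18 + 5065/6 = 4957/6 ≈ 826.17)
d(G(3, 9)) + o = -680 + 4957/6 = 877/6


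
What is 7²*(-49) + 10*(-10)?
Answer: -2501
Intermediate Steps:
7²*(-49) + 10*(-10) = 49*(-49) - 100 = -2401 - 100 = -2501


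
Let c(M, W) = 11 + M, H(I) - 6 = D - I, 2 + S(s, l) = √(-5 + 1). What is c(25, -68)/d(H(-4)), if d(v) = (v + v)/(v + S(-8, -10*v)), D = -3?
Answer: 90/7 + 36*I/7 ≈ 12.857 + 5.1429*I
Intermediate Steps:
S(s, l) = -2 + 2*I (S(s, l) = -2 + √(-5 + 1) = -2 + √(-4) = -2 + 2*I)
H(I) = 3 - I (H(I) = 6 + (-3 - I) = 3 - I)
d(v) = 2*v/(-2 + v + 2*I) (d(v) = (v + v)/(v + (-2 + 2*I)) = (2*v)/(-2 + v + 2*I) = 2*v/(-2 + v + 2*I))
c(25, -68)/d(H(-4)) = (11 + 25)/((2*(3 - 1*(-4))/(-2 + (3 - 1*(-4)) + 2*I))) = 36/((2*(3 + 4)/(-2 + (3 + 4) + 2*I))) = 36/((2*7/(-2 + 7 + 2*I))) = 36/((2*7/(5 + 2*I))) = 36/((2*7*((5 - 2*I)/29))) = 36/(70/29 - 28*I/29) = 36*(29*(70/29 + 28*I/29)/196) = 261*(70/29 + 28*I/29)/49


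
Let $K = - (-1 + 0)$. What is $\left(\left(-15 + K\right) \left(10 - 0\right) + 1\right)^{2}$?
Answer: $19321$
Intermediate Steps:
$K = 1$ ($K = \left(-1\right) \left(-1\right) = 1$)
$\left(\left(-15 + K\right) \left(10 - 0\right) + 1\right)^{2} = \left(\left(-15 + 1\right) \left(10 - 0\right) + 1\right)^{2} = \left(- 14 \left(10 + \left(-11 + 11\right)\right) + 1\right)^{2} = \left(- 14 \left(10 + 0\right) + 1\right)^{2} = \left(\left(-14\right) 10 + 1\right)^{2} = \left(-140 + 1\right)^{2} = \left(-139\right)^{2} = 19321$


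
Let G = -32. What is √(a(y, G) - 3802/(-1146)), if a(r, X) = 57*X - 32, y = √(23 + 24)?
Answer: I*√608289351/573 ≈ 43.043*I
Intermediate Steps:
y = √47 ≈ 6.8557
a(r, X) = -32 + 57*X
√(a(y, G) - 3802/(-1146)) = √((-32 + 57*(-32)) - 3802/(-1146)) = √((-32 - 1824) - 3802*(-1/1146)) = √(-1856 + 1901/573) = √(-1061587/573) = I*√608289351/573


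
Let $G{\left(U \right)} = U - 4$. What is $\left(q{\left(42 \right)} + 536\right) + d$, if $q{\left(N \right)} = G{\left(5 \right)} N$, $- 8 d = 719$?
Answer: $\frac{3905}{8} \approx 488.13$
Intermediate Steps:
$d = - \frac{719}{8}$ ($d = \left(- \frac{1}{8}\right) 719 = - \frac{719}{8} \approx -89.875$)
$G{\left(U \right)} = -4 + U$
$q{\left(N \right)} = N$ ($q{\left(N \right)} = \left(-4 + 5\right) N = 1 N = N$)
$\left(q{\left(42 \right)} + 536\right) + d = \left(42 + 536\right) - \frac{719}{8} = 578 - \frac{719}{8} = \frac{3905}{8}$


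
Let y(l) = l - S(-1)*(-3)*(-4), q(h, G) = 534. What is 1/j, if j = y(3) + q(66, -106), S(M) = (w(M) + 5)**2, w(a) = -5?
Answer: 1/537 ≈ 0.0018622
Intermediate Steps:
S(M) = 0 (S(M) = (-5 + 5)**2 = 0**2 = 0)
y(l) = l (y(l) = l - 0*(-3)*(-4) = l - 0*(-4) = l - 1*0 = l + 0 = l)
j = 537 (j = 3 + 534 = 537)
1/j = 1/537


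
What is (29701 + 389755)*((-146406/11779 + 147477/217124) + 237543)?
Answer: 63703519450407173088/639375899 ≈ 9.9634e+10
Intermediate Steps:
(29701 + 389755)*((-146406/11779 + 147477/217124) + 237543) = 419456*((-146406*1/11779 + 147477*(1/217124)) + 237543) = 419456*((-146406/11779 + 147477/217124) + 237543) = 419456*(-30051124761/2557503596 + 237543) = 419456*(607487025579867/2557503596) = 63703519450407173088/639375899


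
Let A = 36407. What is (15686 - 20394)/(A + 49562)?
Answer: -4708/85969 ≈ -0.054764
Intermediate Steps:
(15686 - 20394)/(A + 49562) = (15686 - 20394)/(36407 + 49562) = -4708/85969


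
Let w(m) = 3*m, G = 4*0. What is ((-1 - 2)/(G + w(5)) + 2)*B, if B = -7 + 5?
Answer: -18/5 ≈ -3.6000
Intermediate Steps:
G = 0
B = -2
((-1 - 2)/(G + w(5)) + 2)*B = ((-1 - 2)/(0 + 3*5) + 2)*(-2) = (-3/(0 + 15) + 2)*(-2) = (-3/15 + 2)*(-2) = (-3*1/15 + 2)*(-2) = (-⅕ + 2)*(-2) = (9/5)*(-2) = -18/5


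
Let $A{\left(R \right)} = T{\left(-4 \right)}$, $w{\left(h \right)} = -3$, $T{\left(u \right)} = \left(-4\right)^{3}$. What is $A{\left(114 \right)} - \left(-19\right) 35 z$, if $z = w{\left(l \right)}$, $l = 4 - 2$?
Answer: $-2059$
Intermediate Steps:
$T{\left(u \right)} = -64$
$l = 2$ ($l = 4 - 2 = 2$)
$A{\left(R \right)} = -64$
$z = -3$
$A{\left(114 \right)} - \left(-19\right) 35 z = -64 - \left(-19\right) 35 \left(-3\right) = -64 - \left(-665\right) \left(-3\right) = -64 - 1995 = -2059$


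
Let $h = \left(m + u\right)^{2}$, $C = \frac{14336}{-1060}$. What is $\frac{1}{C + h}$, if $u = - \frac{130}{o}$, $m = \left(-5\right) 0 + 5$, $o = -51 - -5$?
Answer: $\frac{140185}{6690064} \approx 0.020954$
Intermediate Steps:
$C = - \frac{3584}{265}$ ($C = 14336 \left(- \frac{1}{1060}\right) = - \frac{3584}{265} \approx -13.525$)
$o = -46$ ($o = -51 + 5 = -46$)
$m = 5$ ($m = 0 + 5 = 5$)
$u = \frac{65}{23}$ ($u = - \frac{130}{-46} = \left(-130\right) \left(- \frac{1}{46}\right) = \frac{65}{23} \approx 2.8261$)
$h = \frac{32400}{529}$ ($h = \left(5 + \frac{65}{23}\right)^{2} = \left(\frac{180}{23}\right)^{2} = \frac{32400}{529} \approx 61.248$)
$\frac{1}{C + h} = \frac{1}{- \frac{3584}{265} + \frac{32400}{529}} = \frac{1}{\frac{6690064}{140185}} = \frac{140185}{6690064}$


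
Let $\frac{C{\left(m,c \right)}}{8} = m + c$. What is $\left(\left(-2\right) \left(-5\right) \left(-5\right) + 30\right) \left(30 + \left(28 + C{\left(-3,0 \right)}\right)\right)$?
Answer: $-680$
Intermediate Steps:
$C{\left(m,c \right)} = 8 c + 8 m$ ($C{\left(m,c \right)} = 8 \left(m + c\right) = 8 \left(c + m\right) = 8 c + 8 m$)
$\left(\left(-2\right) \left(-5\right) \left(-5\right) + 30\right) \left(30 + \left(28 + C{\left(-3,0 \right)}\right)\right) = \left(\left(-2\right) \left(-5\right) \left(-5\right) + 30\right) \left(30 + \left(28 + \left(8 \cdot 0 + 8 \left(-3\right)\right)\right)\right) = \left(10 \left(-5\right) + 30\right) \left(30 + \left(28 + \left(0 - 24\right)\right)\right) = \left(-50 + 30\right) \left(30 + \left(28 - 24\right)\right) = - 20 \left(30 + 4\right) = \left(-20\right) 34 = -680$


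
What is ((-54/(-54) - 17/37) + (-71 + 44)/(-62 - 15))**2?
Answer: 6446521/8116801 ≈ 0.79422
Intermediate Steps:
((-54/(-54) - 17/37) + (-71 + 44)/(-62 - 15))**2 = ((-54*(-1/54) - 17*1/37) - 27/(-77))**2 = ((1 - 17/37) - 27*(-1/77))**2 = (20/37 + 27/77)**2 = (2539/2849)**2 = 6446521/8116801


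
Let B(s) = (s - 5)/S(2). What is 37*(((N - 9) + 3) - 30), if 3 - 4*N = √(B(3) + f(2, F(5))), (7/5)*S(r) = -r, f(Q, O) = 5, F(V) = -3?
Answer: -5217/4 - 37*√10/5 ≈ -1327.7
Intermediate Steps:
S(r) = -5*r/7 (S(r) = 5*(-r)/7 = -5*r/7)
B(s) = 7/2 - 7*s/10 (B(s) = (s - 5)/((-5/7*2)) = (-5 + s)/(-10/7) = (-5 + s)*(-7/10) = 7/2 - 7*s/10)
N = ¾ - √10/5 (N = ¾ - √((7/2 - 7/10*3) + 5)/4 = ¾ - √((7/2 - 21/10) + 5)/4 = ¾ - √(7/5 + 5)/4 = ¾ - √10/5 ≈ 0.11754)
37*(((N - 9) + 3) - 30) = 37*((((¾ - √10/5) - 9) + 3) - 30) = 37*(((-33/4 - √10/5) + 3) - 30) = 37*((-21/4 - √10/5) - 30) = 37*(-141/4 - √10/5) = -5217/4 - 37*√10/5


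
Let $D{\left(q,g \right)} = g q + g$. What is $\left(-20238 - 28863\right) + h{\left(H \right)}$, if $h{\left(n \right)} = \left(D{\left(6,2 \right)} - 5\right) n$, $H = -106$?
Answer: $-50055$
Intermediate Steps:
$D{\left(q,g \right)} = g + g q$
$h{\left(n \right)} = 9 n$ ($h{\left(n \right)} = \left(2 \left(1 + 6\right) - 5\right) n = \left(2 \cdot 7 - 5\right) n = \left(14 - 5\right) n = 9 n$)
$\left(-20238 - 28863\right) + h{\left(H \right)} = \left(-20238 - 28863\right) + 9 \left(-106\right) = -49101 - 954 = -50055$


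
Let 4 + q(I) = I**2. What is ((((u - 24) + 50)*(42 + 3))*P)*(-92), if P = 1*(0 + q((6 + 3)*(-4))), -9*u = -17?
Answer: -149174320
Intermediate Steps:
u = 17/9 (u = -1/9*(-17) = 17/9 ≈ 1.8889)
q(I) = -4 + I**2
P = 1292 (P = 1*(0 + (-4 + ((6 + 3)*(-4))**2)) = 1*(0 + (-4 + (9*(-4))**2)) = 1*(0 + (-4 + (-36)**2)) = 1*(0 + (-4 + 1296)) = 1*(0 + 1292) = 1*1292 = 1292)
((((u - 24) + 50)*(42 + 3))*P)*(-92) = ((((17/9 - 24) + 50)*(42 + 3))*1292)*(-92) = (((-199/9 + 50)*45)*1292)*(-92) = (((251/9)*45)*1292)*(-92) = (1255*1292)*(-92) = 1621460*(-92) = -149174320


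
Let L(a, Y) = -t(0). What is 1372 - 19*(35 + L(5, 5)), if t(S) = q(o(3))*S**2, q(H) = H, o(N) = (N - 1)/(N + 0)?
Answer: 707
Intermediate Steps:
o(N) = (-1 + N)/N
t(S) = 2*S**2/3 (t(S) = ((-1 + 3)/3)*S**2 = ((1/3)*2)*S**2 = 2*S**2/3)
L(a, Y) = 0 (L(a, Y) = -2*0**2/3 = -2*0/3 = -1*0 = 0)
1372 - 19*(35 + L(5, 5)) = 1372 - 19*(35 + 0) = 1372 - 19*35 = 1372 - 665 = 707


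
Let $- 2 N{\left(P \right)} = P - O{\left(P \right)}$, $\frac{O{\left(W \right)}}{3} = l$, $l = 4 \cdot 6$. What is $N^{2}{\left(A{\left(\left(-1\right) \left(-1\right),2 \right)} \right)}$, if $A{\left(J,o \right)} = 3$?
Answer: $\frac{4761}{4} \approx 1190.3$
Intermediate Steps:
$l = 24$
$O{\left(W \right)} = 72$ ($O{\left(W \right)} = 3 \cdot 24 = 72$)
$N{\left(P \right)} = 36 - \frac{P}{2}$ ($N{\left(P \right)} = - \frac{P - 72}{2} = - \frac{-72 + P}{2} = 36 - \frac{P}{2}$)
$N^{2}{\left(A{\left(\left(-1\right) \left(-1\right),2 \right)} \right)} = \left(36 - \frac{3}{2}\right)^{2} = \left(\frac{69}{2}\right)^{2} = \frac{4761}{4}$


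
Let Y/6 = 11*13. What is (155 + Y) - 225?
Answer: 788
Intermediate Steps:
Y = 858 (Y = 6*(11*13) = 6*143 = 858)
(155 + Y) - 225 = (155 + 858) - 225 = 1013 - 225 = 788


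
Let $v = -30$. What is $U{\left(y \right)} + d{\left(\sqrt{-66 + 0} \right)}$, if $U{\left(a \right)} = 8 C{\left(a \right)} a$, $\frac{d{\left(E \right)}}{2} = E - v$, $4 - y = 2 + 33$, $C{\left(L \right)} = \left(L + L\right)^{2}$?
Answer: $-953252 + 2 i \sqrt{66} \approx -9.5325 \cdot 10^{5} + 16.248 i$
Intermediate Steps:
$C{\left(L \right)} = 4 L^{2}$ ($C{\left(L \right)} = \left(2 L\right)^{2} = 4 L^{2}$)
$y = -31$ ($y = 4 - \left(2 + 33\right) = 4 - 35 = -31$)
$d{\left(E \right)} = 60 + 2 E$ ($d{\left(E \right)} = 2 \left(E - -30\right) = 2 \left(E + 30\right) = 2 \left(30 + E\right) = 60 + 2 E$)
$U{\left(a \right)} = 32 a^{3}$ ($U{\left(a \right)} = 8 \cdot 4 a^{2} a = 32 a^{2} a = 32 a^{3}$)
$U{\left(y \right)} + d{\left(\sqrt{-66 + 0} \right)} = 32 \left(-31\right)^{3} + \left(60 + 2 \sqrt{-66 + 0}\right) = 32 \left(-29791\right) + \left(60 + 2 \sqrt{-66}\right) = -953312 + \left(60 + 2 i \sqrt{66}\right) = -953252 + 2 i \sqrt{66}$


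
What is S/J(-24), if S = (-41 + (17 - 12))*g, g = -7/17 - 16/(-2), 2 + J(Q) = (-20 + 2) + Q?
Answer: 1161/187 ≈ 6.2086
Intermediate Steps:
J(Q) = -20 + Q (J(Q) = -2 + ((-20 + 2) + Q) = -2 + (-18 + Q) = -20 + Q)
g = 129/17 (g = -7*1/17 - 16*(-½) = -7/17 + 8 = 129/17 ≈ 7.5882)
S = -4644/17 (S = (-41 + (17 - 12))*(129/17) = (-41 + 5)*(129/17) = -36*129/17 = -4644/17 ≈ -273.18)
S/J(-24) = -4644/(17*(-20 - 24)) = -4644/17/(-44) = -4644/17*(-1/44) = 1161/187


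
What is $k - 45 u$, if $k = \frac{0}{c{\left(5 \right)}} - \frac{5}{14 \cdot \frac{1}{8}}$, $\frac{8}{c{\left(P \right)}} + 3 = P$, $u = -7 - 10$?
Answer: $\frac{5335}{7} \approx 762.14$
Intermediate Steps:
$u = -17$ ($u = -7 - 10 = -17$)
$c{\left(P \right)} = \frac{8}{-3 + P}$
$k = - \frac{20}{7}$ ($k = \frac{0}{8 \frac{1}{-3 + 5}} - \frac{5}{14 \cdot \frac{1}{8}} = \frac{0}{8 \cdot \frac{1}{2}} - \frac{5}{14 \cdot \frac{1}{8}} = \frac{0}{8 \cdot \frac{1}{2}} - \frac{5}{\frac{7}{4}} = \frac{0}{4} - \frac{20}{7} = 0 \cdot \frac{1}{4} - \frac{20}{7} = 0 - \frac{20}{7} = - \frac{20}{7} \approx -2.8571$)
$k - 45 u = - \frac{20}{7} - -765 = - \frac{20}{7} + 765 = \frac{5335}{7}$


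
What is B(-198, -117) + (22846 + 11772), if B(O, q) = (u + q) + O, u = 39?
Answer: 34342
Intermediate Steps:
B(O, q) = 39 + O + q (B(O, q) = (39 + q) + O = 39 + O + q)
B(-198, -117) + (22846 + 11772) = (39 - 198 - 117) + (22846 + 11772) = -276 + 34618 = 34342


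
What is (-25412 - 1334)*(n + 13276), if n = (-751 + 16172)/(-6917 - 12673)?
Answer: -3477801356287/9795 ≈ -3.5506e+8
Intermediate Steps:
n = -15421/19590 (n = 15421/(-19590) = 15421*(-1/19590) = -15421/19590 ≈ -0.78719)
(-25412 - 1334)*(n + 13276) = (-25412 - 1334)*(-15421/19590 + 13276) = -26746*260061419/19590 = -3477801356287/9795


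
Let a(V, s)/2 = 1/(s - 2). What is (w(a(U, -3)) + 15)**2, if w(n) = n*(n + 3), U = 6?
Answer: 121801/625 ≈ 194.88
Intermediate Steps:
a(V, s) = 2/(-2 + s) (a(V, s) = 2/(s - 2) = 2/(-2 + s))
w(n) = n*(3 + n)
(w(a(U, -3)) + 15)**2 = ((2/(-2 - 3))*(3 + 2/(-2 - 3)) + 15)**2 = ((2/(-5))*(3 + 2/(-5)) + 15)**2 = ((2*(-1/5))*(3 + 2*(-1/5)) + 15)**2 = (-2*(3 - 2/5)/5 + 15)**2 = (-2/5*13/5 + 15)**2 = (-26/25 + 15)**2 = (349/25)**2 = 121801/625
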